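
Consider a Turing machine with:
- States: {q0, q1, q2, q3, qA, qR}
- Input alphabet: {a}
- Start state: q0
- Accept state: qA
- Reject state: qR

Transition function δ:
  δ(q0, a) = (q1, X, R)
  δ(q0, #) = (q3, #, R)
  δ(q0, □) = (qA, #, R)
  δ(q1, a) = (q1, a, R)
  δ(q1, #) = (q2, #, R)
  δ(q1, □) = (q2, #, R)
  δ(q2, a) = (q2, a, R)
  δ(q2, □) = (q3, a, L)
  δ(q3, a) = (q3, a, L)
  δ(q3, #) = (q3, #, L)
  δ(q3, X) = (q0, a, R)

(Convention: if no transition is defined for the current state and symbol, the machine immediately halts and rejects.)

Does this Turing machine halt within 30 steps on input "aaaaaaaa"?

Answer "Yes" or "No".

Execution trace:
Initial: [q0]aaaaaaaa
Step 1: δ(q0, a) = (q1, X, R) → X[q1]aaaaaaa
Step 2: δ(q1, a) = (q1, a, R) → Xa[q1]aaaaaa
Step 3: δ(q1, a) = (q1, a, R) → Xaa[q1]aaaaa
Step 4: δ(q1, a) = (q1, a, R) → Xaaa[q1]aaaa
Step 5: δ(q1, a) = (q1, a, R) → Xaaaa[q1]aaa
Step 6: δ(q1, a) = (q1, a, R) → Xaaaaa[q1]aa
Step 7: δ(q1, a) = (q1, a, R) → Xaaaaaa[q1]a
Step 8: δ(q1, a) = (q1, a, R) → Xaaaaaaa[q1]□
Step 9: δ(q1, □) = (q2, #, R) → Xaaaaaaa#[q2]□
Step 10: δ(q2, □) = (q3, a, L) → Xaaaaaaa[q3]#a
Step 11: δ(q3, #) = (q3, #, L) → Xaaaaaa[q3]a#a
Step 12: δ(q3, a) = (q3, a, L) → Xaaaaa[q3]aa#a
Step 13: δ(q3, a) = (q3, a, L) → Xaaaa[q3]aaa#a
Step 14: δ(q3, a) = (q3, a, L) → Xaaa[q3]aaaa#a
Step 15: δ(q3, a) = (q3, a, L) → Xaa[q3]aaaaa#a
Step 16: δ(q3, a) = (q3, a, L) → Xa[q3]aaaaaa#a
Step 17: δ(q3, a) = (q3, a, L) → X[q3]aaaaaaa#a
Step 18: δ(q3, a) = (q3, a, L) → [q3]Xaaaaaaa#a
Step 19: δ(q3, X) = (q0, a, R) → a[q0]aaaaaaa#a
Step 20: δ(q0, a) = (q1, X, R) → aX[q1]aaaaaa#a
Step 21: δ(q1, a) = (q1, a, R) → aXa[q1]aaaaa#a
Step 22: δ(q1, a) = (q1, a, R) → aXaa[q1]aaaa#a
Step 23: δ(q1, a) = (q1, a, R) → aXaaa[q1]aaa#a
Step 24: δ(q1, a) = (q1, a, R) → aXaaaa[q1]aa#a
Step 25: δ(q1, a) = (q1, a, R) → aXaaaaa[q1]a#a
Step 26: δ(q1, a) = (q1, a, R) → aXaaaaaa[q1]#a
Step 27: δ(q1, #) = (q2, #, R) → aXaaaaaa#[q2]a
Step 28: δ(q2, a) = (q2, a, R) → aXaaaaaa#a[q2]□
Step 29: δ(q2, □) = (q3, a, L) → aXaaaaaa#[q3]aa
Step 30: δ(q3, a) = (q3, a, L) → aXaaaaaa[q3]#aa

The machine has not reached a halting state after 30 steps.
The machine did not halt within the 30-step bound.

Answer: No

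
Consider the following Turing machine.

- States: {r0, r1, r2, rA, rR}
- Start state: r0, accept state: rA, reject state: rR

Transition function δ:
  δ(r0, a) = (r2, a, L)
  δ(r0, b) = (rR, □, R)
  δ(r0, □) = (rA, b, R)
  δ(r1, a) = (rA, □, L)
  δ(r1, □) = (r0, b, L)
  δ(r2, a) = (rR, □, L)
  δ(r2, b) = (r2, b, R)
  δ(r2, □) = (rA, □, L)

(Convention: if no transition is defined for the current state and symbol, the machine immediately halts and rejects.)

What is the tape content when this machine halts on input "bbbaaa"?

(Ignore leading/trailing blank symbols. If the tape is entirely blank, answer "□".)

Execution trace:
Initial: [r0]bbbaaa
Step 1: δ(r0, b) = (rR, □, R) → □[rR]bbaaa

The machine reaches the reject state rR and halts.

Final tape (ignoring leading/trailing blanks): bbaaa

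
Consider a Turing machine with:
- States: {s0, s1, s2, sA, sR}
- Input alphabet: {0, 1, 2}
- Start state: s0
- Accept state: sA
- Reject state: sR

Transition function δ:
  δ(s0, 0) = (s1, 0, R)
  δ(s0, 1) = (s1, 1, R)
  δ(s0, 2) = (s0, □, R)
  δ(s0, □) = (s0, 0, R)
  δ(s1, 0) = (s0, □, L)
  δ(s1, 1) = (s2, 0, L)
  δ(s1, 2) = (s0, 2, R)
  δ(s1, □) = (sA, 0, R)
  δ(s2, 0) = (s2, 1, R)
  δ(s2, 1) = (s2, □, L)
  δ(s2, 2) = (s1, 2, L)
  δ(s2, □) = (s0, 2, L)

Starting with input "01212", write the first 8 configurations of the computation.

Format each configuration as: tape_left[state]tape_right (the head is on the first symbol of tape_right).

Transitions applied:
Step 1: δ(s0, 0) = (s1, 0, R)
Step 2: δ(s1, 1) = (s2, 0, L)
Step 3: δ(s2, 0) = (s2, 1, R)
Step 4: δ(s2, 0) = (s2, 1, R)
Step 5: δ(s2, 2) = (s1, 2, L)
Step 6: δ(s1, 1) = (s2, 0, L)
Step 7: δ(s2, 1) = (s2, □, L)

The first 8 configurations are:
[s0]01212 ⊢ 0[s1]1212 ⊢ [s2]00212 ⊢ 1[s2]0212 ⊢ 11[s2]212 ⊢ 1[s1]1212 ⊢ [s2]10212 ⊢ [s2]□□0212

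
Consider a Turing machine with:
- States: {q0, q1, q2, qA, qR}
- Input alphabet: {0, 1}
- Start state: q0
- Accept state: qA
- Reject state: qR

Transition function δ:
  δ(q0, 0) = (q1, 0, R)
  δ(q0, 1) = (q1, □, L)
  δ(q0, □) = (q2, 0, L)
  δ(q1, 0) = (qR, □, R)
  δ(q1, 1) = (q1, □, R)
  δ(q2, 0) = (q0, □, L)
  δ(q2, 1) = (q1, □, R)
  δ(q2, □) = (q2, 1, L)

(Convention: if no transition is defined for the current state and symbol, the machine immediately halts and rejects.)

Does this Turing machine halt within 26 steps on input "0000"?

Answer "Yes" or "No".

Execution trace:
Initial: [q0]0000
Step 1: δ(q0, 0) = (q1, 0, R) → 0[q1]000
Step 2: δ(q1, 0) = (qR, □, R) → 0□[qR]00

The machine reaches the reject state qR and halts.
The machine halted after 2 steps (within the 26-step bound).

Answer: Yes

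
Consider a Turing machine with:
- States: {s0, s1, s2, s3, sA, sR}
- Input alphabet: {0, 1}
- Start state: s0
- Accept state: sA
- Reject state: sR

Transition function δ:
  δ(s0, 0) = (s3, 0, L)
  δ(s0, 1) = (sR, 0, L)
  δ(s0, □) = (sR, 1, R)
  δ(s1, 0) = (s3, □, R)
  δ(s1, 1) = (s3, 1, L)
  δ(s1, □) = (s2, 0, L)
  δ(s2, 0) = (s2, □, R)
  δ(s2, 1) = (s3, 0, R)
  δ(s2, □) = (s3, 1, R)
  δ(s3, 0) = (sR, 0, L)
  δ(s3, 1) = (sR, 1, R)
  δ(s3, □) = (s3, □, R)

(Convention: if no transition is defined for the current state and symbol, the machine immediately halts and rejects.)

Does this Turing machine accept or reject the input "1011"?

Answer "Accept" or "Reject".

Execution trace:
Initial: [s0]1011
Step 1: δ(s0, 1) = (sR, 0, L) → [sR]□0011

The machine reaches the reject state sR and halts.

Answer: Reject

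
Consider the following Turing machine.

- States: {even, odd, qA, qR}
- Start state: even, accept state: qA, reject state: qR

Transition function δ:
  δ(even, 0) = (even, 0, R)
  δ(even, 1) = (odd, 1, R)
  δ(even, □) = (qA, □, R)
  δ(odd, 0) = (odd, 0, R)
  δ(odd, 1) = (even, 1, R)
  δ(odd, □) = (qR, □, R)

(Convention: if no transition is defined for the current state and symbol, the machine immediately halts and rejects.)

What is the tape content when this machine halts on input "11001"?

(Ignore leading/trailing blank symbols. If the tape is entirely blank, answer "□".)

Execution trace:
Initial: [even]11001
Step 1: δ(even, 1) = (odd, 1, R) → 1[odd]1001
Step 2: δ(odd, 1) = (even, 1, R) → 11[even]001
Step 3: δ(even, 0) = (even, 0, R) → 110[even]01
Step 4: δ(even, 0) = (even, 0, R) → 1100[even]1
Step 5: δ(even, 1) = (odd, 1, R) → 11001[odd]□
Step 6: δ(odd, □) = (qR, □, R) → 11001□[qR]□

The machine reaches the reject state qR and halts.

Final tape (ignoring leading/trailing blanks): 11001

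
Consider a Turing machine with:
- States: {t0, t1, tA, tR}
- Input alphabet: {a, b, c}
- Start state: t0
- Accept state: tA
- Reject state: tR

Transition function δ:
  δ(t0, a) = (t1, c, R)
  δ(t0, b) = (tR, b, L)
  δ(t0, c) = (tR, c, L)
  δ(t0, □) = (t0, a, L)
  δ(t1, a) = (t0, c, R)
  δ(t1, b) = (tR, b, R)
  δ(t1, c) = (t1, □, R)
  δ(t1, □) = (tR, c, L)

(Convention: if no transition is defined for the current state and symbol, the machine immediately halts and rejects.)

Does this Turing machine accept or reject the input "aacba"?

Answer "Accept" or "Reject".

Execution trace:
Initial: [t0]aacba
Step 1: δ(t0, a) = (t1, c, R) → c[t1]acba
Step 2: δ(t1, a) = (t0, c, R) → cc[t0]cba
Step 3: δ(t0, c) = (tR, c, L) → c[tR]ccba

The machine reaches the reject state tR and halts.

Answer: Reject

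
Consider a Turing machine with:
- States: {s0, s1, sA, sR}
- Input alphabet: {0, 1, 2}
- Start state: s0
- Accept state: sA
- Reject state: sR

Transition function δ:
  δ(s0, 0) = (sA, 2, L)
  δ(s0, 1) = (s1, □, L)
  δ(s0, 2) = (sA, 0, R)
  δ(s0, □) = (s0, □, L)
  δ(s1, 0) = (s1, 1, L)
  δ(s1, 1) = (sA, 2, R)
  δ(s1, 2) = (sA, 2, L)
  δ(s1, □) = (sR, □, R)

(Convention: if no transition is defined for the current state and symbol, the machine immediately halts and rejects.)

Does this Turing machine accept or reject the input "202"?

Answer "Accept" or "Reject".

Execution trace:
Initial: [s0]202
Step 1: δ(s0, 2) = (sA, 0, R) → 0[sA]02

The machine reaches the accept state sA and halts.

Answer: Accept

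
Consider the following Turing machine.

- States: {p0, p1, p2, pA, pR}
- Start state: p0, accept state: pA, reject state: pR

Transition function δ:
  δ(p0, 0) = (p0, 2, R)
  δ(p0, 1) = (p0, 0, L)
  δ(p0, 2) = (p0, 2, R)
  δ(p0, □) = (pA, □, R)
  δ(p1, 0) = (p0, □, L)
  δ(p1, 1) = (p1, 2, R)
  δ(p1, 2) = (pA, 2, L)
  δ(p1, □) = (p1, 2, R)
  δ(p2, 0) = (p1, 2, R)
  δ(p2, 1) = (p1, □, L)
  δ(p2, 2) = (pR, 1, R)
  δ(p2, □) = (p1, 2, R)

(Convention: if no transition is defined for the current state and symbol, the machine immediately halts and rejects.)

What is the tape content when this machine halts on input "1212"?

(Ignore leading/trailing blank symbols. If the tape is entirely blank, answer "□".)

Execution trace:
Initial: [p0]1212
Step 1: δ(p0, 1) = (p0, 0, L) → [p0]□0212
Step 2: δ(p0, □) = (pA, □, R) → □[pA]0212

The machine reaches the accept state pA and halts.

Final tape (ignoring leading/trailing blanks): 0212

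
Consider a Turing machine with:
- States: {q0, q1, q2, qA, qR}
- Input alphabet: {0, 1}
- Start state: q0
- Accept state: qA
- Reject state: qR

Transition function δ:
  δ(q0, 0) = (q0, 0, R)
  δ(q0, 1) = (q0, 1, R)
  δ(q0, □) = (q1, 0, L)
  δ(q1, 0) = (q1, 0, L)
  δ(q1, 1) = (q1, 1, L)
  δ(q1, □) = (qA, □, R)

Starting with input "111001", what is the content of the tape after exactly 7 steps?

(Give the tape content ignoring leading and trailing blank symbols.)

Execution trace:
Initial: [q0]111001
Step 1: δ(q0, 1) = (q0, 1, R) → 1[q0]11001
Step 2: δ(q0, 1) = (q0, 1, R) → 11[q0]1001
Step 3: δ(q0, 1) = (q0, 1, R) → 111[q0]001
Step 4: δ(q0, 0) = (q0, 0, R) → 1110[q0]01
Step 5: δ(q0, 0) = (q0, 0, R) → 11100[q0]1
Step 6: δ(q0, 1) = (q0, 1, R) → 111001[q0]□
Step 7: δ(q0, □) = (q1, 0, L) → 11100[q1]10

After 7 steps, the tape (ignoring leading/trailing blanks) is: 1110010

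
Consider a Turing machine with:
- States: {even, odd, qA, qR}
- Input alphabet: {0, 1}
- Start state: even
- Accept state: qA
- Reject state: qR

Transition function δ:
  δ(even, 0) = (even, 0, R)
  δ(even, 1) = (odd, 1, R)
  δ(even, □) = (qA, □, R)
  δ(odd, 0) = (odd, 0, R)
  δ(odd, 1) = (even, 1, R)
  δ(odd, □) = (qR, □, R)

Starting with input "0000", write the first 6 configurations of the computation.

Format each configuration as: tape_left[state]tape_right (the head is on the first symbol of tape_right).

Transitions applied:
Step 1: δ(even, 0) = (even, 0, R)
Step 2: δ(even, 0) = (even, 0, R)
Step 3: δ(even, 0) = (even, 0, R)
Step 4: δ(even, 0) = (even, 0, R)
Step 5: δ(even, □) = (qA, □, R)

The first 6 configurations are:
[even]0000 ⊢ 0[even]000 ⊢ 00[even]00 ⊢ 000[even]0 ⊢ 0000[even]□ ⊢ 0000□[qA]□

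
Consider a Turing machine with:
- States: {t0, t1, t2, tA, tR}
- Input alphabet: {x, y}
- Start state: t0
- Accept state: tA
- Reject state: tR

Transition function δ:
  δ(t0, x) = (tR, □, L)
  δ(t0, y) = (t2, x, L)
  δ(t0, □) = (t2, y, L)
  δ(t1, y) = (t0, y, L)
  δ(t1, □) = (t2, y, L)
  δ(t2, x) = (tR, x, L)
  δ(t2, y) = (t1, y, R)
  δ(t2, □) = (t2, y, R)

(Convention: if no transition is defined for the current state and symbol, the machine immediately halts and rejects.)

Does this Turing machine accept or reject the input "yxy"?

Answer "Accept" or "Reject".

Execution trace:
Initial: [t0]yxy
Step 1: δ(t0, y) = (t2, x, L) → [t2]□xxy
Step 2: δ(t2, □) = (t2, y, R) → y[t2]xxy
Step 3: δ(t2, x) = (tR, x, L) → [tR]yxxy

The machine reaches the reject state tR and halts.

Answer: Reject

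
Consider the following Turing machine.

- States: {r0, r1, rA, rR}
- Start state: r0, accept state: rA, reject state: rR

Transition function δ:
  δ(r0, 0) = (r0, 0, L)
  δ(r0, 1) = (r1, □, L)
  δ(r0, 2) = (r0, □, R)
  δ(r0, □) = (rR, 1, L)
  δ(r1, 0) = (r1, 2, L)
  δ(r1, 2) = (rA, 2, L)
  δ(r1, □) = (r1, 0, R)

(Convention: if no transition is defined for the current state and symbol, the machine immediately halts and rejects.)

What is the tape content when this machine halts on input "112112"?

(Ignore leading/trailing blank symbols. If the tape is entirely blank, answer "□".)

Execution trace:
Initial: [r0]112112
Step 1: δ(r0, 1) = (r1, □, L) → [r1]□□12112
Step 2: δ(r1, □) = (r1, 0, R) → 0[r1]□12112
Step 3: δ(r1, □) = (r1, 0, R) → 00[r1]12112

No transition is defined for δ(r1, 1). By convention the machine halts and rejects.

Final tape (ignoring leading/trailing blanks): 0012112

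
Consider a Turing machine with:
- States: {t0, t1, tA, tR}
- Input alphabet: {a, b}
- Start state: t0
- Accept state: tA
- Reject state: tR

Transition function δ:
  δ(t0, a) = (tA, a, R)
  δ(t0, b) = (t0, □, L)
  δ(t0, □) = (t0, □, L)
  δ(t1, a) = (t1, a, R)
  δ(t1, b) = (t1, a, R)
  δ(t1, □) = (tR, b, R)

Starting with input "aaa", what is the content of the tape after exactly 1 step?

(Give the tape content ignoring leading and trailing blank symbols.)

Execution trace:
Initial: [t0]aaa
Step 1: δ(t0, a) = (tA, a, R) → a[tA]aa

The machine reaches the accept state tA and halts.

After 1 step, the tape (ignoring leading/trailing blanks) is: aaa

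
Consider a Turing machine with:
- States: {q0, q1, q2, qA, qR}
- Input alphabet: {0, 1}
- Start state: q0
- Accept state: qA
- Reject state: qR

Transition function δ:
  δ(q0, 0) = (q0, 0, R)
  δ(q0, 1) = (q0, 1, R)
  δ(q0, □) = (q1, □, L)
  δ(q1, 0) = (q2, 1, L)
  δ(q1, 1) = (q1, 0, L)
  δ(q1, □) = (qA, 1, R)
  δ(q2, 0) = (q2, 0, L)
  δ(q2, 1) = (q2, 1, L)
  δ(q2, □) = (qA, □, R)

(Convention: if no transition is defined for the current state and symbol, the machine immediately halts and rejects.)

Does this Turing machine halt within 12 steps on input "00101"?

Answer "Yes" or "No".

Execution trace:
Initial: [q0]00101
Step 1: δ(q0, 0) = (q0, 0, R) → 0[q0]0101
Step 2: δ(q0, 0) = (q0, 0, R) → 00[q0]101
Step 3: δ(q0, 1) = (q0, 1, R) → 001[q0]01
Step 4: δ(q0, 0) = (q0, 0, R) → 0010[q0]1
Step 5: δ(q0, 1) = (q0, 1, R) → 00101[q0]□
Step 6: δ(q0, □) = (q1, □, L) → 0010[q1]1□
Step 7: δ(q1, 1) = (q1, 0, L) → 001[q1]00□
Step 8: δ(q1, 0) = (q2, 1, L) → 00[q2]110□
Step 9: δ(q2, 1) = (q2, 1, L) → 0[q2]0110□
Step 10: δ(q2, 0) = (q2, 0, L) → [q2]00110□
Step 11: δ(q2, 0) = (q2, 0, L) → [q2]□00110□
Step 12: δ(q2, □) = (qA, □, R) → □[qA]00110□

The machine reaches the accept state qA and halts.
The machine halted after 12 steps (within the 12-step bound).

Answer: Yes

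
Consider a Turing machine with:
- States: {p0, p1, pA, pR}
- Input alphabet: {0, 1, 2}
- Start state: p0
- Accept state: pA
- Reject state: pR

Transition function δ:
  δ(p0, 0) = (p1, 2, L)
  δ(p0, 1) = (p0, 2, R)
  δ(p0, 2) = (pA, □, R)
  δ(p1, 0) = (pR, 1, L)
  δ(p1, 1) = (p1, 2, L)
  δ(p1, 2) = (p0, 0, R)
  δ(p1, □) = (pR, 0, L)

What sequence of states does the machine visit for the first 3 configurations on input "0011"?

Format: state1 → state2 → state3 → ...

Execution trace:
Initial: [p0]0011
Step 1: δ(p0, 0) = (p1, 2, L) → [p1]□2011
Step 2: δ(p1, □) = (pR, 0, L) → [pR]□02011

The machine reaches the reject state pR and halts.

State sequence: p0 → p1 → pR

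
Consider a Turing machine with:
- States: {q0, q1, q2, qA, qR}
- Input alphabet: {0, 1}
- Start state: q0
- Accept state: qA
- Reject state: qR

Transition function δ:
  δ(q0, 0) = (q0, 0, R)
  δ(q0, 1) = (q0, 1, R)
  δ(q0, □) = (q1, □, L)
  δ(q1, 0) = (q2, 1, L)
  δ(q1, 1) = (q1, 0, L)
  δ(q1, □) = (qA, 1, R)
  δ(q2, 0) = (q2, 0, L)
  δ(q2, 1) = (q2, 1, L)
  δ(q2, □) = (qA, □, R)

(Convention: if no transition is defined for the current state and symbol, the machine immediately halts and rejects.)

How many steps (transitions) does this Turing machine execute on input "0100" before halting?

Execution trace:
Initial: [q0]0100
Step 1: δ(q0, 0) = (q0, 0, R) → 0[q0]100
Step 2: δ(q0, 1) = (q0, 1, R) → 01[q0]00
Step 3: δ(q0, 0) = (q0, 0, R) → 010[q0]0
Step 4: δ(q0, 0) = (q0, 0, R) → 0100[q0]□
Step 5: δ(q0, □) = (q1, □, L) → 010[q1]0□
Step 6: δ(q1, 0) = (q2, 1, L) → 01[q2]01□
Step 7: δ(q2, 0) = (q2, 0, L) → 0[q2]101□
Step 8: δ(q2, 1) = (q2, 1, L) → [q2]0101□
Step 9: δ(q2, 0) = (q2, 0, L) → [q2]□0101□
Step 10: δ(q2, □) = (qA, □, R) → □[qA]0101□

The machine reaches the accept state qA and halts.

The machine executed 10 steps before halting.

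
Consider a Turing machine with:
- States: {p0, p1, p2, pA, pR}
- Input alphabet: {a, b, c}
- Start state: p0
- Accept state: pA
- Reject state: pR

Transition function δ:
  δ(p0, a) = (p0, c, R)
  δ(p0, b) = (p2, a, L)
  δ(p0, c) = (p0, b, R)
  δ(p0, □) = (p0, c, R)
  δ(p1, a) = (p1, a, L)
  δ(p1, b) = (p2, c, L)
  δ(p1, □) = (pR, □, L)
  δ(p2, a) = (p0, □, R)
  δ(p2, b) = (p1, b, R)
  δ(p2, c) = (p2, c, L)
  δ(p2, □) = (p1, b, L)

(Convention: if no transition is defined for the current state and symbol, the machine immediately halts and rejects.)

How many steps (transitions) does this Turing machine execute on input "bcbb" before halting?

Execution trace:
Initial: [p0]bcbb
Step 1: δ(p0, b) = (p2, a, L) → [p2]□acbb
Step 2: δ(p2, □) = (p1, b, L) → [p1]□bacbb
Step 3: δ(p1, □) = (pR, □, L) → [pR]□□bacbb

The machine reaches the reject state pR and halts.

The machine executed 3 steps before halting.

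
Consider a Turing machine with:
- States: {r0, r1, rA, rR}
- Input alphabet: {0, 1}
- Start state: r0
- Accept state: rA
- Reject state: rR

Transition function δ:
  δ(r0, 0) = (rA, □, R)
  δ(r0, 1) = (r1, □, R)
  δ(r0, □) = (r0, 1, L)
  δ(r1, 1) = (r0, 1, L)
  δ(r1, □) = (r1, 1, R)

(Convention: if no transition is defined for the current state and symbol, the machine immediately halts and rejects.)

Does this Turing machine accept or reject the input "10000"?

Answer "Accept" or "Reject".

Execution trace:
Initial: [r0]10000
Step 1: δ(r0, 1) = (r1, □, R) → □[r1]0000

No transition is defined for δ(r1, 0). By convention the machine halts and rejects.

Answer: Reject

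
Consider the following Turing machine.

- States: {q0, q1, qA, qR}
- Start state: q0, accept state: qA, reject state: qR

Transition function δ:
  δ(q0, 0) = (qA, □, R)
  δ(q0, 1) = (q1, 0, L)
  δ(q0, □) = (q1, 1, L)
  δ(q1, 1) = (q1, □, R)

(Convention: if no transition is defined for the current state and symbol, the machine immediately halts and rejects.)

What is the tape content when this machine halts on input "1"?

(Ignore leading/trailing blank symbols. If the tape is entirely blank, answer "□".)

Execution trace:
Initial: [q0]1
Step 1: δ(q0, 1) = (q1, 0, L) → [q1]□0

No transition is defined for δ(q1, □). By convention the machine halts and rejects.

Final tape (ignoring leading/trailing blanks): 0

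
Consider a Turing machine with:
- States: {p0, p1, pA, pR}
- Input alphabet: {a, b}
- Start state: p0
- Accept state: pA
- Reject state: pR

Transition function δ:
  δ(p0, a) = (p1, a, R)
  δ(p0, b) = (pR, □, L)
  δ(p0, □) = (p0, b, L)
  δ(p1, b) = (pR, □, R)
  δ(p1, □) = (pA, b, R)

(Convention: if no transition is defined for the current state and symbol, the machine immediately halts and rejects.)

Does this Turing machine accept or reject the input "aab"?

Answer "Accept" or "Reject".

Execution trace:
Initial: [p0]aab
Step 1: δ(p0, a) = (p1, a, R) → a[p1]ab

No transition is defined for δ(p1, a). By convention the machine halts and rejects.

Answer: Reject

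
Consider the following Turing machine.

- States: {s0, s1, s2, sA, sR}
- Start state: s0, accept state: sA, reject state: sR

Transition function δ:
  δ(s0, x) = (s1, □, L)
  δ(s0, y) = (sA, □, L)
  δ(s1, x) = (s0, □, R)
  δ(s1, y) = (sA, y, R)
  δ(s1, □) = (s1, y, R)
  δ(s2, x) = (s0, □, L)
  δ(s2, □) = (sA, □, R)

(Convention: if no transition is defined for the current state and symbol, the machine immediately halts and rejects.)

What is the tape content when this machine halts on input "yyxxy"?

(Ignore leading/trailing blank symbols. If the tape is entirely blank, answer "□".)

Execution trace:
Initial: [s0]yyxxy
Step 1: δ(s0, y) = (sA, □, L) → [sA]□□yxxy

The machine reaches the accept state sA and halts.

Final tape (ignoring leading/trailing blanks): yxxy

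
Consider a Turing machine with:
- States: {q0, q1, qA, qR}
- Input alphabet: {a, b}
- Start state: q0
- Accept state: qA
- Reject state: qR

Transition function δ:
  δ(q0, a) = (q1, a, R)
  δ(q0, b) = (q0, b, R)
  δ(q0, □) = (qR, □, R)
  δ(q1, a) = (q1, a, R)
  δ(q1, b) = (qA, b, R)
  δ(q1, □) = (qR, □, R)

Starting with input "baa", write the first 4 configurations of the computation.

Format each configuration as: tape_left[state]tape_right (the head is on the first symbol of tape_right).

Transitions applied:
Step 1: δ(q0, b) = (q0, b, R)
Step 2: δ(q0, a) = (q1, a, R)
Step 3: δ(q1, a) = (q1, a, R)

The first 4 configurations are:
[q0]baa ⊢ b[q0]aa ⊢ ba[q1]a ⊢ baa[q1]□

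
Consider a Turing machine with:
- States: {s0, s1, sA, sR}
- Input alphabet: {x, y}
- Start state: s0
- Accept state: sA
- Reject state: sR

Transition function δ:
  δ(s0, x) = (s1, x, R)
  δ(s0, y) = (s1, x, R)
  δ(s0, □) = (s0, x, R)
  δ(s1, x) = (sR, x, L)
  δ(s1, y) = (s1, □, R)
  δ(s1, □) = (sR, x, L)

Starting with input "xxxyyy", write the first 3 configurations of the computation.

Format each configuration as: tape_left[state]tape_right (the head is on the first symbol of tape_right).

Transitions applied:
Step 1: δ(s0, x) = (s1, x, R)
Step 2: δ(s1, x) = (sR, x, L)

The first 3 configurations are:
[s0]xxxyyy ⊢ x[s1]xxyyy ⊢ [sR]xxxyyy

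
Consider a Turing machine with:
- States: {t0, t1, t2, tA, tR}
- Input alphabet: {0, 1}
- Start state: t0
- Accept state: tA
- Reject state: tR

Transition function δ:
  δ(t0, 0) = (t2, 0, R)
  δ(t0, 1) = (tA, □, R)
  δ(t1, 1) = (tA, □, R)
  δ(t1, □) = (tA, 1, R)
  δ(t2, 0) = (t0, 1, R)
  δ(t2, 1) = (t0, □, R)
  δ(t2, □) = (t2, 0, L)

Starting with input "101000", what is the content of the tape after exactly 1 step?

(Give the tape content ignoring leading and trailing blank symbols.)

Execution trace:
Initial: [t0]101000
Step 1: δ(t0, 1) = (tA, □, R) → □[tA]01000

The machine reaches the accept state tA and halts.

After 1 step, the tape (ignoring leading/trailing blanks) is: 01000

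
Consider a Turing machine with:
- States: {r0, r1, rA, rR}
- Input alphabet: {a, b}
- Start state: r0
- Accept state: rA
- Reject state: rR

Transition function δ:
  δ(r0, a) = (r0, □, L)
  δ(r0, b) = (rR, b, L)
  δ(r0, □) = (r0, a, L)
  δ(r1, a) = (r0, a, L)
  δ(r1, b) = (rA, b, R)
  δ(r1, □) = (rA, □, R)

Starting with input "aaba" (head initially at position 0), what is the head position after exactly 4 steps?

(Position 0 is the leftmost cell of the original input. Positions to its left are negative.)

Execution trace (head position shown):
Step 0: [r0]aaba  (head at position 0)
Step 1: move left → [r0]□□aba  (head at position -1)
Step 2: move left → [r0]□a□aba  (head at position -2)
Step 3: move left → [r0]□aa□aba  (head at position -3)
Step 4: move left → [r0]□aaa□aba  (head at position -4)

After 4 steps, the head is at position -4.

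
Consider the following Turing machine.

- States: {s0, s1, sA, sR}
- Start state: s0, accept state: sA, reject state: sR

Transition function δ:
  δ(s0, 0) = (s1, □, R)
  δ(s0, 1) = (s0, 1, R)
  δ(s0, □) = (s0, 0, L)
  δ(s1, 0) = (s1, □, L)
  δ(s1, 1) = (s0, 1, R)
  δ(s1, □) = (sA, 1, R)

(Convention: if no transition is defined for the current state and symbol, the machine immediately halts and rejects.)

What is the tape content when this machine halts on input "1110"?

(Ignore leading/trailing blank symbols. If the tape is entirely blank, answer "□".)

Execution trace:
Initial: [s0]1110
Step 1: δ(s0, 1) = (s0, 1, R) → 1[s0]110
Step 2: δ(s0, 1) = (s0, 1, R) → 11[s0]10
Step 3: δ(s0, 1) = (s0, 1, R) → 111[s0]0
Step 4: δ(s0, 0) = (s1, □, R) → 111□[s1]□
Step 5: δ(s1, □) = (sA, 1, R) → 111□1[sA]□

The machine reaches the accept state sA and halts.

Final tape (ignoring leading/trailing blanks): 111□1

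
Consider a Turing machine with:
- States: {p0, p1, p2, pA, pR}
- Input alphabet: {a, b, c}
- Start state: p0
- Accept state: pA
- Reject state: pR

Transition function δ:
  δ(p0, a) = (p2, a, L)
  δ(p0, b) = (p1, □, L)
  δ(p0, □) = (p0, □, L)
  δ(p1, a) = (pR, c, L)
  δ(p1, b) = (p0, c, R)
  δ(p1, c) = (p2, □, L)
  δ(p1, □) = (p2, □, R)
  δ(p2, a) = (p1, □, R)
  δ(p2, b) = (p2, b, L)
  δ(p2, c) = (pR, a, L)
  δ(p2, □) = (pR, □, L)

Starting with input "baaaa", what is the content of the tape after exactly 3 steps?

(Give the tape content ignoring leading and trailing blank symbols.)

Execution trace:
Initial: [p0]baaaa
Step 1: δ(p0, b) = (p1, □, L) → [p1]□□aaaa
Step 2: δ(p1, □) = (p2, □, R) → □[p2]□aaaa
Step 3: δ(p2, □) = (pR, □, L) → [pR]□□aaaa

The machine reaches the reject state pR and halts.

After 3 steps, the tape (ignoring leading/trailing blanks) is: aaaa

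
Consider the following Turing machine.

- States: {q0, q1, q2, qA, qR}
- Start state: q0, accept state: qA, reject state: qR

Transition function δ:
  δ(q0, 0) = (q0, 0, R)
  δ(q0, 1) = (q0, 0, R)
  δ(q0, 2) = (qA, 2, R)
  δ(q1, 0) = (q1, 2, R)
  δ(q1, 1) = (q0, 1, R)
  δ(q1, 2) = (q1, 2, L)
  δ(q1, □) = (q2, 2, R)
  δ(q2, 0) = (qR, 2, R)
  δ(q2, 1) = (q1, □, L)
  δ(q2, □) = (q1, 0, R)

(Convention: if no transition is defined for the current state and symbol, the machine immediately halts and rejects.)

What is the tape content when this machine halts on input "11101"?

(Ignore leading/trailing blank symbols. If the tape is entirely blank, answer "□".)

Execution trace:
Initial: [q0]11101
Step 1: δ(q0, 1) = (q0, 0, R) → 0[q0]1101
Step 2: δ(q0, 1) = (q0, 0, R) → 00[q0]101
Step 3: δ(q0, 1) = (q0, 0, R) → 000[q0]01
Step 4: δ(q0, 0) = (q0, 0, R) → 0000[q0]1
Step 5: δ(q0, 1) = (q0, 0, R) → 00000[q0]□

No transition is defined for δ(q0, □). By convention the machine halts and rejects.

Final tape (ignoring leading/trailing blanks): 00000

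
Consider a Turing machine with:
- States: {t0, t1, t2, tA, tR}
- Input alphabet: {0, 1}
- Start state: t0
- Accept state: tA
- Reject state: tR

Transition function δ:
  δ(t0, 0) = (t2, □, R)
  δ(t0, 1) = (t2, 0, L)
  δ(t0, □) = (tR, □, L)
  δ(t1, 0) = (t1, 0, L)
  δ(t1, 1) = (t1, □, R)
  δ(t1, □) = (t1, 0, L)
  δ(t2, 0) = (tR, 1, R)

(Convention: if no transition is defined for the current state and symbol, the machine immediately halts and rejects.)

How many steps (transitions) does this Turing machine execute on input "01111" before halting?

Execution trace:
Initial: [t0]01111
Step 1: δ(t0, 0) = (t2, □, R) → □[t2]1111

No transition is defined for δ(t2, 1). By convention the machine halts and rejects.

The machine executed 1 step before halting.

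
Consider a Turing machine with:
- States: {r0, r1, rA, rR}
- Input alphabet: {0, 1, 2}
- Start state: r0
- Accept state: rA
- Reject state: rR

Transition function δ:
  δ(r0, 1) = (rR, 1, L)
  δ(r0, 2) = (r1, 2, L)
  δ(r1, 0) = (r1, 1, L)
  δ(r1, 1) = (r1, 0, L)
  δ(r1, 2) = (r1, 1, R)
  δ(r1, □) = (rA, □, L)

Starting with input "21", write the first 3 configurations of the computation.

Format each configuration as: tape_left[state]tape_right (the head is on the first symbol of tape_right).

Transitions applied:
Step 1: δ(r0, 2) = (r1, 2, L)
Step 2: δ(r1, □) = (rA, □, L)

The first 3 configurations are:
[r0]21 ⊢ [r1]□21 ⊢ [rA]□□21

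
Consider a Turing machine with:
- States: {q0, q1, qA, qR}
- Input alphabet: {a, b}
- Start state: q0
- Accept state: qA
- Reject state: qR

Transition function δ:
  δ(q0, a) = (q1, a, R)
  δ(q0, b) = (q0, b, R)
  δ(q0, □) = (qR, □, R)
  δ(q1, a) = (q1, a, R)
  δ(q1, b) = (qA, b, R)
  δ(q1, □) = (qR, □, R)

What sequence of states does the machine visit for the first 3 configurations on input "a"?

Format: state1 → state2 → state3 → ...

Execution trace:
Initial: [q0]a
Step 1: δ(q0, a) = (q1, a, R) → a[q1]□
Step 2: δ(q1, □) = (qR, □, R) → a□[qR]□

The machine reaches the reject state qR and halts.

State sequence: q0 → q1 → qR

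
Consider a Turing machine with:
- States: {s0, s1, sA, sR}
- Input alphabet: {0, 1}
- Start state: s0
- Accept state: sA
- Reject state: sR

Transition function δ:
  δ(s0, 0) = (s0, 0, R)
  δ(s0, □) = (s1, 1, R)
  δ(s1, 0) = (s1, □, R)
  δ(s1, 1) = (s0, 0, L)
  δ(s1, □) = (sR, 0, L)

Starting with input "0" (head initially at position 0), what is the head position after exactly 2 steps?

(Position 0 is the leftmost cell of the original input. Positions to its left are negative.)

Execution trace (head position shown):
Step 0: [s0]0  (head at position 0)
Step 1: move right → 0[s0]□  (head at position 1)
Step 2: move right → 01[s1]□  (head at position 2)

After 2 steps, the head is at position 2.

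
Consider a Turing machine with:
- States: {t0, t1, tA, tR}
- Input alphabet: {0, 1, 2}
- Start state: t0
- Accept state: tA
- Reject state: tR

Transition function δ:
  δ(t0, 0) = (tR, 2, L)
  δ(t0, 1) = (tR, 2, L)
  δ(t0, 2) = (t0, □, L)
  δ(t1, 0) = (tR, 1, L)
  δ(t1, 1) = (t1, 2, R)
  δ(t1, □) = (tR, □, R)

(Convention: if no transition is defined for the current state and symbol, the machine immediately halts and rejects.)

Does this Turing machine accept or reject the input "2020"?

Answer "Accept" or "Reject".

Execution trace:
Initial: [t0]2020
Step 1: δ(t0, 2) = (t0, □, L) → [t0]□□020

No transition is defined for δ(t0, □). By convention the machine halts and rejects.

Answer: Reject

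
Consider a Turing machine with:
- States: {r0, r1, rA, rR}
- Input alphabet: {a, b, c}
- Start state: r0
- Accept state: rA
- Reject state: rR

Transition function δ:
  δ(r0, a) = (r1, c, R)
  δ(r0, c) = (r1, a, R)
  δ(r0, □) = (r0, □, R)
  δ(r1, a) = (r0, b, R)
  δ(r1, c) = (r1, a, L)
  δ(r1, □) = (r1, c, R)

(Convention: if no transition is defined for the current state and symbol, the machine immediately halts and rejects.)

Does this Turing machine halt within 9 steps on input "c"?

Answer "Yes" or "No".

Execution trace:
Initial: [r0]c
Step 1: δ(r0, c) = (r1, a, R) → a[r1]□
Step 2: δ(r1, □) = (r1, c, R) → ac[r1]□
Step 3: δ(r1, □) = (r1, c, R) → acc[r1]□
Step 4: δ(r1, □) = (r1, c, R) → accc[r1]□
Step 5: δ(r1, □) = (r1, c, R) → acccc[r1]□
Step 6: δ(r1, □) = (r1, c, R) → accccc[r1]□
Step 7: δ(r1, □) = (r1, c, R) → acccccc[r1]□
Step 8: δ(r1, □) = (r1, c, R) → accccccc[r1]□
Step 9: δ(r1, □) = (r1, c, R) → acccccccc[r1]□

The machine has not reached a halting state after 9 steps.
The machine did not halt within the 9-step bound.

Answer: No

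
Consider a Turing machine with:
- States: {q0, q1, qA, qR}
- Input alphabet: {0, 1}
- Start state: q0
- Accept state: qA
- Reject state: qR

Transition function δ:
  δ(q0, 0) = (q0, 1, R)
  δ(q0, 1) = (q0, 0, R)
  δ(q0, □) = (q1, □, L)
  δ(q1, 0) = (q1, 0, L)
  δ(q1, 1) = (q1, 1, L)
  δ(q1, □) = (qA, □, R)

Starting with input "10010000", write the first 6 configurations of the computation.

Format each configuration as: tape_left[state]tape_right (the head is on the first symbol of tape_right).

Transitions applied:
Step 1: δ(q0, 1) = (q0, 0, R)
Step 2: δ(q0, 0) = (q0, 1, R)
Step 3: δ(q0, 0) = (q0, 1, R)
Step 4: δ(q0, 1) = (q0, 0, R)
Step 5: δ(q0, 0) = (q0, 1, R)

The first 6 configurations are:
[q0]10010000 ⊢ 0[q0]0010000 ⊢ 01[q0]010000 ⊢ 011[q0]10000 ⊢ 0110[q0]0000 ⊢ 01101[q0]000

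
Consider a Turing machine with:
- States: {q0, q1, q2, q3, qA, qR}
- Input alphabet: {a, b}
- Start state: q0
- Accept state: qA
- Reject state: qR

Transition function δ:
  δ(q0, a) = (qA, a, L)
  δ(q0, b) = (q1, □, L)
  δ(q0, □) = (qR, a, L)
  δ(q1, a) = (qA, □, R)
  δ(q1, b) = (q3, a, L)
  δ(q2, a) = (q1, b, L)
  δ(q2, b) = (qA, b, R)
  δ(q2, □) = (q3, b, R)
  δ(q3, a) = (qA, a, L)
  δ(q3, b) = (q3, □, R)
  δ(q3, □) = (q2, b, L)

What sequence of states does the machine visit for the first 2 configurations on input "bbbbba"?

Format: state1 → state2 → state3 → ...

Execution trace:
Initial: [q0]bbbbba
Step 1: δ(q0, b) = (q1, □, L) → [q1]□□bbbba

No transition is defined for δ(q1, □). By convention the machine halts and rejects.

State sequence: q0 → q1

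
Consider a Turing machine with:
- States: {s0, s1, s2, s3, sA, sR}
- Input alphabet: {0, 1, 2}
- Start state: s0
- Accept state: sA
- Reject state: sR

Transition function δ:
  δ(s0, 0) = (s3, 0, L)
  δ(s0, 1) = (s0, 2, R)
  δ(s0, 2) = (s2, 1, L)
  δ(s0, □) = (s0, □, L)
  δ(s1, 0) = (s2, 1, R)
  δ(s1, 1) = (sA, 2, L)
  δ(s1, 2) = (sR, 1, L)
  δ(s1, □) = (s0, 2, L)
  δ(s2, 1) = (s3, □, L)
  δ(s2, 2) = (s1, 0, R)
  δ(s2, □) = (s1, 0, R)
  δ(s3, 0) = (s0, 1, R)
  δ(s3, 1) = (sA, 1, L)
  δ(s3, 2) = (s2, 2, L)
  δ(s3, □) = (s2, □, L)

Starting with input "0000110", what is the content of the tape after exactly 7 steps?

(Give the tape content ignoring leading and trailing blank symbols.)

Execution trace:
Initial: [s0]0000110
Step 1: δ(s0, 0) = (s3, 0, L) → [s3]□0000110
Step 2: δ(s3, □) = (s2, □, L) → [s2]□□0000110
Step 3: δ(s2, □) = (s1, 0, R) → 0[s1]□0000110
Step 4: δ(s1, □) = (s0, 2, L) → [s0]020000110
Step 5: δ(s0, 0) = (s3, 0, L) → [s3]□020000110
Step 6: δ(s3, □) = (s2, □, L) → [s2]□□020000110
Step 7: δ(s2, □) = (s1, 0, R) → 0[s1]□020000110

After 7 steps, the tape (ignoring leading/trailing blanks) is: 0□020000110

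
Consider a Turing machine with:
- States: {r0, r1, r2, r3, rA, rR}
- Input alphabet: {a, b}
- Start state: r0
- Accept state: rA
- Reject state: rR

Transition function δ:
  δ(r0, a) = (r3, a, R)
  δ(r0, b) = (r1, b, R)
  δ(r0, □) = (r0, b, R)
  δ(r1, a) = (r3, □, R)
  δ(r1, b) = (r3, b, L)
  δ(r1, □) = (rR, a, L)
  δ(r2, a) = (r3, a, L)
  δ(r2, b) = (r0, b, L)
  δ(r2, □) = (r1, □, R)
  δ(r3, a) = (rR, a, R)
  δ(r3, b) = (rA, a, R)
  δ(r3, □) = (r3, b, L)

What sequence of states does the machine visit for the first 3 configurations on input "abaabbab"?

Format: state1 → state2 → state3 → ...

Execution trace:
Initial: [r0]abaabbab
Step 1: δ(r0, a) = (r3, a, R) → a[r3]baabbab
Step 2: δ(r3, b) = (rA, a, R) → aa[rA]aabbab

The machine reaches the accept state rA and halts.

State sequence: r0 → r3 → rA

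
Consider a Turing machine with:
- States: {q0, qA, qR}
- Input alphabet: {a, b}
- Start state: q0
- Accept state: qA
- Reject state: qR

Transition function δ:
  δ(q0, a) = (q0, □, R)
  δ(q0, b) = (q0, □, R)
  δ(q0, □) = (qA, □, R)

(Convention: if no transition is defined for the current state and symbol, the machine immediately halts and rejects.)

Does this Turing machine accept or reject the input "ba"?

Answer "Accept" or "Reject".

Execution trace:
Initial: [q0]ba
Step 1: δ(q0, b) = (q0, □, R) → □[q0]a
Step 2: δ(q0, a) = (q0, □, R) → □□[q0]□
Step 3: δ(q0, □) = (qA, □, R) → □□□[qA]□

The machine reaches the accept state qA and halts.

Answer: Accept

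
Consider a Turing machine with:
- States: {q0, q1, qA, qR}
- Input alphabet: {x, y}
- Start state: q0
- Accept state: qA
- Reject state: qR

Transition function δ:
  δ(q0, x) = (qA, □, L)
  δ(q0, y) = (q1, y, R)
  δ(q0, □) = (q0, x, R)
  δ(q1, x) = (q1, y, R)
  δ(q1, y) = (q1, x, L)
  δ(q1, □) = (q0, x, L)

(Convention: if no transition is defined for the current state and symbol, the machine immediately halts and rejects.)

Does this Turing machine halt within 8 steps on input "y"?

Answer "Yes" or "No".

Execution trace:
Initial: [q0]y
Step 1: δ(q0, y) = (q1, y, R) → y[q1]□
Step 2: δ(q1, □) = (q0, x, L) → [q0]yx
Step 3: δ(q0, y) = (q1, y, R) → y[q1]x
Step 4: δ(q1, x) = (q1, y, R) → yy[q1]□
Step 5: δ(q1, □) = (q0, x, L) → y[q0]yx
Step 6: δ(q0, y) = (q1, y, R) → yy[q1]x
Step 7: δ(q1, x) = (q1, y, R) → yyy[q1]□
Step 8: δ(q1, □) = (q0, x, L) → yy[q0]yx

The machine has not reached a halting state after 8 steps.
The machine did not halt within the 8-step bound.

Answer: No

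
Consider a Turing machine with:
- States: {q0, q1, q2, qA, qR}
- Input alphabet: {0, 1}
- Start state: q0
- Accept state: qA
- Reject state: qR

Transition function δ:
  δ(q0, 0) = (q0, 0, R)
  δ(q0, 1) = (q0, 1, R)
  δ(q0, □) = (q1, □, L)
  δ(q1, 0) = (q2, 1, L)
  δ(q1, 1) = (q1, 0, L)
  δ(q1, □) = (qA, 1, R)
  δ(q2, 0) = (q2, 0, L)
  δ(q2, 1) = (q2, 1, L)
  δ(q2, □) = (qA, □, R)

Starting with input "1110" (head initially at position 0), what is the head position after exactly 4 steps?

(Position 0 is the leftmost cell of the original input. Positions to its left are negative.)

Execution trace (head position shown):
Step 0: [q0]1110  (head at position 0)
Step 1: move right → 1[q0]110  (head at position 1)
Step 2: move right → 11[q0]10  (head at position 2)
Step 3: move right → 111[q0]0  (head at position 3)
Step 4: move right → 1110[q0]□  (head at position 4)

After 4 steps, the head is at position 4.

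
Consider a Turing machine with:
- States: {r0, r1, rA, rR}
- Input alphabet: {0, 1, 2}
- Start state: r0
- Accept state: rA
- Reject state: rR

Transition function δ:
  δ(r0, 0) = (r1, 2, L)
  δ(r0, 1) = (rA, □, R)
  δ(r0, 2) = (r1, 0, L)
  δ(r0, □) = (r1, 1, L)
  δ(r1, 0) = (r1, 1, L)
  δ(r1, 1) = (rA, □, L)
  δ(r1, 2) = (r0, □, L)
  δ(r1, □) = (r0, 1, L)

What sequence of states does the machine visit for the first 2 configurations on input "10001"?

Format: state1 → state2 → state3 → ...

Execution trace:
Initial: [r0]10001
Step 1: δ(r0, 1) = (rA, □, R) → □[rA]0001

The machine reaches the accept state rA and halts.

State sequence: r0 → rA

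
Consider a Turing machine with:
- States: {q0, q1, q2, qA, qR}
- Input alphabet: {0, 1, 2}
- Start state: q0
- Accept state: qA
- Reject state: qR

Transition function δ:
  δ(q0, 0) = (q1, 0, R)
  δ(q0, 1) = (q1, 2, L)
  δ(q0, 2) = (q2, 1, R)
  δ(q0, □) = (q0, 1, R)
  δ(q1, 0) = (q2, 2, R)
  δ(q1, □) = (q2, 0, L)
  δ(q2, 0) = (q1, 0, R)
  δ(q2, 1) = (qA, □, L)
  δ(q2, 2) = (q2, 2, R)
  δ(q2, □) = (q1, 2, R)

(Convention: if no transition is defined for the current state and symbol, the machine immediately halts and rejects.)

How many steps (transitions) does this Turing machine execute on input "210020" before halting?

Execution trace:
Initial: [q0]210020
Step 1: δ(q0, 2) = (q2, 1, R) → 1[q2]10020
Step 2: δ(q2, 1) = (qA, □, L) → [qA]1□0020

The machine reaches the accept state qA and halts.

The machine executed 2 steps before halting.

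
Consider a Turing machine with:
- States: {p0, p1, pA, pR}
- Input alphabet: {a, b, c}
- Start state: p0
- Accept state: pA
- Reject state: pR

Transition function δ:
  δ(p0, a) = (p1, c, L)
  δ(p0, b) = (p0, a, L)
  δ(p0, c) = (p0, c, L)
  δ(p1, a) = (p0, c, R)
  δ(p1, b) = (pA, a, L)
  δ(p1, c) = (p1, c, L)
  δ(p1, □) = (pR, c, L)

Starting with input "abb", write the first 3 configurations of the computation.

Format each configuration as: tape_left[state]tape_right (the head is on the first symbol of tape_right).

Transitions applied:
Step 1: δ(p0, a) = (p1, c, L)
Step 2: δ(p1, □) = (pR, c, L)

The first 3 configurations are:
[p0]abb ⊢ [p1]□cbb ⊢ [pR]□ccbb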